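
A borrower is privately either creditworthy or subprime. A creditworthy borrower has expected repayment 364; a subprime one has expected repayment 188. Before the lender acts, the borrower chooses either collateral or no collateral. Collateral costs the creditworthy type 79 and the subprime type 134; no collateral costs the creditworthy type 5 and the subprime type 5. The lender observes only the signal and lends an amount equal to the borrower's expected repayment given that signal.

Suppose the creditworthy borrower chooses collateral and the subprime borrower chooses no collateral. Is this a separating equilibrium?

No

If types separate, collateral earns payment 364 and no collateral earns 188.
Creditworthy: collateral gives 364 − 79 = 285; no collateral gives 188 − 5 = 183. No deviation. ✓
Subprime: no collateral gives 188 − 5 = 183; collateral gives 364 − 134 = 230. Would deviate. ✗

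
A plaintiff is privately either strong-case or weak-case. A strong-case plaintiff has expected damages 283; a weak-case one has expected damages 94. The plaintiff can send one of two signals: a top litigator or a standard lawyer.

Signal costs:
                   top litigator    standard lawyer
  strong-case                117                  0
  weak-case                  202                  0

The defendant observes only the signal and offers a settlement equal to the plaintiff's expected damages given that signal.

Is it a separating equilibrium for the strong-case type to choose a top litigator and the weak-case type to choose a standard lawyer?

Under separation the defendant infers type exactly: top litigator → strong-case (pays 283), standard lawyer → weak-case (pays 94).
Strong-case: top litigator gives 283 − 117 = 166; standard lawyer gives 94 − 0 = 94. No deviation. ✓
Weak-case: standard lawyer gives 94 − 0 = 94; top litigator gives 283 − 202 = 81. No deviation. ✓
Both incentive constraints hold.

Yes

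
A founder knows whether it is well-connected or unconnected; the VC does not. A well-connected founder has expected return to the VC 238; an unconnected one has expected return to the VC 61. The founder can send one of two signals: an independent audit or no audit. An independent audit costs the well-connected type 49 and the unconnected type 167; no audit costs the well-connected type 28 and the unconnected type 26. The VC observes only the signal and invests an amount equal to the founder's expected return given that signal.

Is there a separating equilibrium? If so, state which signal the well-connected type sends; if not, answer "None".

None

Try well-connected → audit, unconnected → no audit:
  If types separate, audit earns payment 238 and no audit earns 61.
  Well-connected: audit gives 238 − 49 = 189; no audit gives 61 − 28 = 33. No deviation. ✓
  Unconnected: no audit gives 61 − 26 = 35; audit gives 238 − 167 = 71. Would deviate. ✗
Try well-connected → no audit, unconnected → audit:
  If types separate, no audit earns payment 238 and audit earns 61.
  Well-connected: no audit gives 238 − 28 = 210; audit gives 61 − 49 = 12. No deviation. ✓
  Unconnected: audit gives 61 − 167 = -106; no audit gives 238 − 26 = 212. Would deviate. ✗
Neither assignment is incentive-compatible.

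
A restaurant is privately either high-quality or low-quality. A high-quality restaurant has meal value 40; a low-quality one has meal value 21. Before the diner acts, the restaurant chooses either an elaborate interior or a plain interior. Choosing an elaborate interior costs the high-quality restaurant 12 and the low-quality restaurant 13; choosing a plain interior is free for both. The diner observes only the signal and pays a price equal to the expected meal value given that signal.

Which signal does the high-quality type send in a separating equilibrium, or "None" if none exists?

None

Try high-quality → elaborate interior, low-quality → plain interior:
  Under separation the diner infers type exactly: elaborate interior → high-quality (pays 40), plain interior → low-quality (pays 21).
  High-quality: elaborate interior gives 40 − 12 = 28; plain interior gives 21 − 0 = 21. No deviation. ✓
  Low-quality: plain interior gives 21 − 0 = 21; elaborate interior gives 40 − 13 = 27. Would deviate. ✗
Try high-quality → plain interior, low-quality → elaborate interior:
  Under separation the diner infers type exactly: plain interior → high-quality (pays 40), elaborate interior → low-quality (pays 21).
  High-quality: plain interior gives 40 − 0 = 40; elaborate interior gives 21 − 12 = 9. No deviation. ✓
  Low-quality: elaborate interior gives 21 − 13 = 8; plain interior gives 40 − 0 = 40. Would deviate. ✗
Neither assignment is incentive-compatible.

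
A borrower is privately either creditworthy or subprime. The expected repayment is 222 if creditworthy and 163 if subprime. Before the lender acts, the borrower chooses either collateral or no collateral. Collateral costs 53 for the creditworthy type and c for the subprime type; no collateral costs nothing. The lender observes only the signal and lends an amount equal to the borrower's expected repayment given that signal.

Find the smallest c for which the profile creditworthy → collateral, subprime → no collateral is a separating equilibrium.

59

Under separation: collateral → creditworthy (pays 222); no collateral → subprime (pays 163).
Creditworthy: 222 − 53 = 169 ≥ 163 − 0 = 163. Holds regardless of c. ✓
Subprime: 163 − 0 ≥ 222 − c, so c ≥ 222 − 163 = 59.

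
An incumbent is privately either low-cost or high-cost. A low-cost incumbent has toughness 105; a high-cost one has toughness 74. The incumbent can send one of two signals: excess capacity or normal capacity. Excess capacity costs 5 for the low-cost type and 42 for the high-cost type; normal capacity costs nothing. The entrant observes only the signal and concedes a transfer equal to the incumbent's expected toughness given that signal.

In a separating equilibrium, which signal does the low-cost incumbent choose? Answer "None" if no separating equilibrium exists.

excess capacity

Try low-cost → excess capacity, high-cost → normal capacity:
  If types separate, excess capacity earns payment 105 and normal capacity earns 74.
  Low-cost: excess capacity gives 105 − 5 = 100; normal capacity gives 74 − 0 = 74. No deviation. ✓
  High-cost: normal capacity gives 74 − 0 = 74; excess capacity gives 105 − 42 = 63. No deviation. ✓
Both hold — the low-cost type sends excess capacity.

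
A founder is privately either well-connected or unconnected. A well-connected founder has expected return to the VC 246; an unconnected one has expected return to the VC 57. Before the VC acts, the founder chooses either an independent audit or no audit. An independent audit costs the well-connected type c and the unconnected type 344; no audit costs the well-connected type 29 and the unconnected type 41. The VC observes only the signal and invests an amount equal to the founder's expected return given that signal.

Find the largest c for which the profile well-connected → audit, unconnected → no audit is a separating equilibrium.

218

Under separation: audit → well-connected (pays 246); no audit → unconnected (pays 57).
Unconnected: 57 − 41 = 16 ≥ 246 − 344 = -98. Holds regardless of c. ✓
Well-connected: 246 − c ≥ 57 − 29, so c ≤ 246 − 28 = 218.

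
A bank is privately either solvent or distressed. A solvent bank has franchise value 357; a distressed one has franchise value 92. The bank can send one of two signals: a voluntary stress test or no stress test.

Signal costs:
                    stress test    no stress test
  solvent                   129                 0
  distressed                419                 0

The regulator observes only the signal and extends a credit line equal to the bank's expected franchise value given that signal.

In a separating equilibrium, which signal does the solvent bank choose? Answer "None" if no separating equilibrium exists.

Try solvent → stress test, distressed → no stress test:
  Under separation the regulator infers type exactly: stress test → solvent (pays 357), no stress test → distressed (pays 92).
  Solvent: stress test gives 357 − 129 = 228; no stress test gives 92 − 0 = 92. No deviation. ✓
  Distressed: no stress test gives 92 − 0 = 92; stress test gives 357 − 419 = -62. No deviation. ✓
Both hold — the solvent type sends stress test.

stress test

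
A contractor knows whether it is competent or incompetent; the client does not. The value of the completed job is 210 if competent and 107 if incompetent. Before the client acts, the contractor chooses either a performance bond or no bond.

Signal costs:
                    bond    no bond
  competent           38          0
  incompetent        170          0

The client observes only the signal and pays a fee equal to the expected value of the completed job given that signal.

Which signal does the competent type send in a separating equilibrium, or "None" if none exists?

Try competent → bond, incompetent → no bond:
  If types separate, bond earns payment 210 and no bond earns 107.
  Competent: bond gives 210 − 38 = 172; no bond gives 107 − 0 = 107. No deviation. ✓
  Incompetent: no bond gives 107 − 0 = 107; bond gives 210 − 170 = 40. No deviation. ✓
Both hold — the competent type sends bond.

bond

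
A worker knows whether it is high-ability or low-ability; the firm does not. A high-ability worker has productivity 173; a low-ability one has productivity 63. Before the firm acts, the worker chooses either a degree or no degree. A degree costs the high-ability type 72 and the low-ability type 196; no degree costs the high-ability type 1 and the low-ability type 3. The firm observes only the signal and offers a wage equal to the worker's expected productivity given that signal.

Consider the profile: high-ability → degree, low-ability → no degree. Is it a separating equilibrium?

Yes

If types separate, degree earns payment 173 and no degree earns 63.
High-ability: degree gives 173 − 72 = 101; no degree gives 63 − 1 = 62. No deviation. ✓
Low-ability: no degree gives 63 − 3 = 60; degree gives 173 − 196 = -23. No deviation. ✓
Both incentive constraints hold.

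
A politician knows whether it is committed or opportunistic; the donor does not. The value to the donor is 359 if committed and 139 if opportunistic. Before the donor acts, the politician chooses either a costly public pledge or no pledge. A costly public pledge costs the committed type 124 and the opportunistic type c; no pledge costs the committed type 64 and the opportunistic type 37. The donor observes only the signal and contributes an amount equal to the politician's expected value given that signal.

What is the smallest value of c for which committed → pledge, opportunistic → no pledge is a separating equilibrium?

257

Under separation: pledge → committed (pays 359); no pledge → opportunistic (pays 139).
Committed: 359 − 124 = 235 ≥ 139 − 64 = 75. Holds regardless of c. ✓
Opportunistic: 139 − 37 ≥ 359 − c, so c ≥ 359 − 102 = 257.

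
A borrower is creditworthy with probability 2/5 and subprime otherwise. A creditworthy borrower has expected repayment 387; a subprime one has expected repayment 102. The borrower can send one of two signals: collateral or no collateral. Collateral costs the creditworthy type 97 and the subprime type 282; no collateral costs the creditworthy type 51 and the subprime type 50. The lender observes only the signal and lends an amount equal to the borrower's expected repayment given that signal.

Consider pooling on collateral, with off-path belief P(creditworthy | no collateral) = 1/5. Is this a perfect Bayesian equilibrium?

On the equilibrium path (collateral) the lender holds the prior 2/5 and pays 2/5·387 + 3/5·102 = 216. Off-path (no collateral) belief 1/5 gives 1/5·387 + 4/5·102 = 159.
Creditworthy: collateral gives 216 − 97 = 119; no collateral gives 159 − 51 = 108. Stays. ✓
Subprime: collateral gives 216 − 282 = -66; no collateral gives 159 − 50 = 109. Deviates. ✗

No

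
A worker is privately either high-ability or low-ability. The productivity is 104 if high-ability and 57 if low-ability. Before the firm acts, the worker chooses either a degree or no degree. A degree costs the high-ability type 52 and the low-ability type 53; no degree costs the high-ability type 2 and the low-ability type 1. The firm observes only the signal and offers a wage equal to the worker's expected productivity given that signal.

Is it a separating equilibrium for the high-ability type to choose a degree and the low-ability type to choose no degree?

No

If types separate, degree earns payment 104 and no degree earns 57.
High-ability: degree gives 104 − 52 = 52; no degree gives 57 − 2 = 55. Would deviate. ✗
Low-ability: no degree gives 57 − 1 = 56; degree gives 104 − 53 = 51. No deviation. ✓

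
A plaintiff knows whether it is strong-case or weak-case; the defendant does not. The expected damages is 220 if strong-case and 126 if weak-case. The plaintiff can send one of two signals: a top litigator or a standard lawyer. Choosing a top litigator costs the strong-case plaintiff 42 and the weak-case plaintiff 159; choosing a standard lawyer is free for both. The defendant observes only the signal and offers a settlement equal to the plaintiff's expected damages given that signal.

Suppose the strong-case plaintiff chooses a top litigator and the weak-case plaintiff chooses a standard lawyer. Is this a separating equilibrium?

Under separation the defendant infers type exactly: top litigator → strong-case (pays 220), standard lawyer → weak-case (pays 126).
Strong-case: top litigator gives 220 − 42 = 178; standard lawyer gives 126 − 0 = 126. No deviation. ✓
Weak-case: standard lawyer gives 126 − 0 = 126; top litigator gives 220 − 159 = 61. No deviation. ✓
Neither type gains from mimicking the other.

Yes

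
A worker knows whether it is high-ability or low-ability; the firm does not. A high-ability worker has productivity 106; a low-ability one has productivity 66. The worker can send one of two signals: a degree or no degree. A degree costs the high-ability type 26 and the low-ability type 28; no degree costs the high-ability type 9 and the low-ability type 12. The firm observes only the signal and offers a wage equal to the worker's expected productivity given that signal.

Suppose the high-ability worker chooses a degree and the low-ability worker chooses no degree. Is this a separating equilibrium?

No

Under separation the firm infers type exactly: degree → high-ability (pays 106), no degree → low-ability (pays 66).
High-ability: degree gives 106 − 26 = 80; no degree gives 66 − 9 = 57. No deviation. ✓
Low-ability: no degree gives 66 − 12 = 54; degree gives 106 − 28 = 78. Would deviate. ✗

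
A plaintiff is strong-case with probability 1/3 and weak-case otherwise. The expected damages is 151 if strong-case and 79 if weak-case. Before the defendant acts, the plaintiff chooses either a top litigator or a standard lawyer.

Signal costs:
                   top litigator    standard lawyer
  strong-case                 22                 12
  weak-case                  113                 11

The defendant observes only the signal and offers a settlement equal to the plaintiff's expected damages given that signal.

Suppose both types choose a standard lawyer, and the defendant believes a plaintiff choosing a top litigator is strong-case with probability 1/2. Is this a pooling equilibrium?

At the pooled signal (standard lawyer) the defendant holds the prior 1/3 and pays 1/3·151 + 2/3·79 = 103. Off-path (top litigator) belief 1/2 gives 1/2·151 + 1/2·79 = 115.
Strong-case: standard lawyer gives 103 − 12 = 91; top litigator gives 115 − 22 = 93. Deviates. ✗
Weak-case: standard lawyer gives 103 − 11 = 92; top litigator gives 115 − 113 = 2. Stays. ✓

No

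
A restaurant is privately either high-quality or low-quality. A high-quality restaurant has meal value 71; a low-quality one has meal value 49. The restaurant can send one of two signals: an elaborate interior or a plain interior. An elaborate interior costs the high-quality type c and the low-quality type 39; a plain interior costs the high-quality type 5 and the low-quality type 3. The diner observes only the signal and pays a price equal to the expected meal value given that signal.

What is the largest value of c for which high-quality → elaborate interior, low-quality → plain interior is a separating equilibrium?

Under separation: elaborate interior → high-quality (pays 71); plain interior → low-quality (pays 49).
Low-quality: 49 − 3 = 46 ≥ 71 − 39 = 32. Holds regardless of c. ✓
High-quality: 71 − c ≥ 49 − 5, so c ≤ 71 − 44 = 27.

27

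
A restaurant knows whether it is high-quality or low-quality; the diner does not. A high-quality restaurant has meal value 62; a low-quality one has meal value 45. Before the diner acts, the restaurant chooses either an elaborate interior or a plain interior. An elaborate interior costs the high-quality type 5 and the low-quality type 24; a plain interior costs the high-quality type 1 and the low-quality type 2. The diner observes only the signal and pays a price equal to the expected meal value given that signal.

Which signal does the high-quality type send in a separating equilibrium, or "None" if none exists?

Try high-quality → elaborate interior, low-quality → plain interior:
  If types separate, elaborate interior earns payment 62 and plain interior earns 45.
  High-quality: elaborate interior gives 62 − 5 = 57; plain interior gives 45 − 1 = 44. No deviation. ✓
  Low-quality: plain interior gives 45 − 2 = 43; elaborate interior gives 62 − 24 = 38. No deviation. ✓
Both hold — the high-quality type sends elaborate interior.

elaborate interior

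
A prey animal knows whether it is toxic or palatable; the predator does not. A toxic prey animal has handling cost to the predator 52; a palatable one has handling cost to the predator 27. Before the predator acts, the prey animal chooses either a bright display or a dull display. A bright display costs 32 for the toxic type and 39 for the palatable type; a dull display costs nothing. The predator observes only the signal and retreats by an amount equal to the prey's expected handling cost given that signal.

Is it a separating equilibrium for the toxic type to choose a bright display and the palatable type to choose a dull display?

No

Under separation the predator infers type exactly: bright display → toxic (pays 52), dull display → palatable (pays 27).
Toxic: bright display gives 52 − 32 = 20; dull display gives 27 − 0 = 27. Would deviate. ✗
Palatable: dull display gives 27 − 0 = 27; bright display gives 52 − 39 = 13. No deviation. ✓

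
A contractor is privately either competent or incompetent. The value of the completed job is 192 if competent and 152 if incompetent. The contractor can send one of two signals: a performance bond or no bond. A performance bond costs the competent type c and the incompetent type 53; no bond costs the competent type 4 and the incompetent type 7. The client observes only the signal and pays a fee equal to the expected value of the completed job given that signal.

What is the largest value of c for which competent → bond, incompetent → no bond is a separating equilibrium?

Under separation: bond → competent (pays 192); no bond → incompetent (pays 152).
Incompetent: 152 − 7 = 145 ≥ 192 − 53 = 139. Holds regardless of c. ✓
Competent: 192 − c ≥ 152 − 4, so c ≤ 192 − 148 = 44.

44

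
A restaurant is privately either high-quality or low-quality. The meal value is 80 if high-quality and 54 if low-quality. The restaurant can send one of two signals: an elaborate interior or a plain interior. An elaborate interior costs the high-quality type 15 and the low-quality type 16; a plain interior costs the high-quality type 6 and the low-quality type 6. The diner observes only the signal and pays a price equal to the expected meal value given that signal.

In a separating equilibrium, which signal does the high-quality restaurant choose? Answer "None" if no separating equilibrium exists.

None

Try high-quality → elaborate interior, low-quality → plain interior:
  If types separate, elaborate interior earns payment 80 and plain interior earns 54.
  High-quality: elaborate interior gives 80 − 15 = 65; plain interior gives 54 − 6 = 48. No deviation. ✓
  Low-quality: plain interior gives 54 − 6 = 48; elaborate interior gives 80 − 16 = 64. Would deviate. ✗
Try high-quality → plain interior, low-quality → elaborate interior:
  If types separate, plain interior earns payment 80 and elaborate interior earns 54.
  High-quality: plain interior gives 80 − 6 = 74; elaborate interior gives 54 − 15 = 39. No deviation. ✓
  Low-quality: elaborate interior gives 54 − 16 = 38; plain interior gives 80 − 6 = 74. Would deviate. ✗
Neither assignment is incentive-compatible.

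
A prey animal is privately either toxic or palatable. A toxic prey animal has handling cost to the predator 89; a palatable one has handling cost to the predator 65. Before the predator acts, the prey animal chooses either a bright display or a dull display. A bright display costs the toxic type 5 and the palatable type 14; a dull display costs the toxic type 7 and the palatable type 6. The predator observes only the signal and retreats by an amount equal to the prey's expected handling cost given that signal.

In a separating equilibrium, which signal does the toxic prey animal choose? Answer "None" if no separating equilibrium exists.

None

Try toxic → bright display, palatable → dull display:
  If types separate, bright display earns payment 89 and dull display earns 65.
  Toxic: bright display gives 89 − 5 = 84; dull display gives 65 − 7 = 58. No deviation. ✓
  Palatable: dull display gives 65 − 6 = 59; bright display gives 89 − 14 = 75. Would deviate. ✗
Try toxic → dull display, palatable → bright display:
  If types separate, dull display earns payment 89 and bright display earns 65.
  Toxic: dull display gives 89 − 7 = 82; bright display gives 65 − 5 = 60. No deviation. ✓
  Palatable: bright display gives 65 − 14 = 51; dull display gives 89 − 6 = 83. Would deviate. ✗
Neither assignment is incentive-compatible.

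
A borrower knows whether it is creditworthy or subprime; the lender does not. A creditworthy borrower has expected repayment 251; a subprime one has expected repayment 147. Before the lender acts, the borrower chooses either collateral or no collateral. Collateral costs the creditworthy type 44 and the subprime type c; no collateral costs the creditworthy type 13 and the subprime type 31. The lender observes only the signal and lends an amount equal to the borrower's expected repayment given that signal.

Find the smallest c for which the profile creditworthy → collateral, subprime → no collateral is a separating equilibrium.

135

Under separation: collateral → creditworthy (pays 251); no collateral → subprime (pays 147).
Creditworthy: 251 − 44 = 207 ≥ 147 − 13 = 134. Holds regardless of c. ✓
Subprime: 147 − 31 ≥ 251 − c, so c ≥ 251 − 116 = 135.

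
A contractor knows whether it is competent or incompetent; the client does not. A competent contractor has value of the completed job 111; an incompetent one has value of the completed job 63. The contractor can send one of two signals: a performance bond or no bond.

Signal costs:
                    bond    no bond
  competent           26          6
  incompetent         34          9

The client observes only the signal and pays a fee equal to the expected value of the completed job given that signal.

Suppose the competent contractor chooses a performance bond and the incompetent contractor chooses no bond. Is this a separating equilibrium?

If types separate, bond earns payment 111 and no bond earns 63.
Competent: bond gives 111 − 26 = 85; no bond gives 63 − 6 = 57. No deviation. ✓
Incompetent: no bond gives 63 − 9 = 54; bond gives 111 − 34 = 77. Would deviate. ✗

No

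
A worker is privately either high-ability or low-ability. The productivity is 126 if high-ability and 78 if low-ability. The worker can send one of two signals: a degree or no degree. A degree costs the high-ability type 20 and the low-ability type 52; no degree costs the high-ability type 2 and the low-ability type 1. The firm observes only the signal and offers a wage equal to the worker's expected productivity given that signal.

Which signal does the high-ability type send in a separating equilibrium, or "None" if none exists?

degree

Try high-ability → degree, low-ability → no degree:
  If types separate, degree earns payment 126 and no degree earns 78.
  High-ability: degree gives 126 − 20 = 106; no degree gives 78 − 2 = 76. No deviation. ✓
  Low-ability: no degree gives 78 − 1 = 77; degree gives 126 − 52 = 74. No deviation. ✓
Both hold — the high-ability type sends degree.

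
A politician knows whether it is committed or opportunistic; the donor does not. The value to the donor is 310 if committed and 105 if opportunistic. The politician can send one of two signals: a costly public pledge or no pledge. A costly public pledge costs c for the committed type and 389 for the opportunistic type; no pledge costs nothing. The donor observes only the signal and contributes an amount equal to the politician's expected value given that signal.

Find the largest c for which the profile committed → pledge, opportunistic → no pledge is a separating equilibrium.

205

Under separation: pledge → committed (pays 310); no pledge → opportunistic (pays 105).
Opportunistic: 105 − 0 = 105 ≥ 310 − 389 = -79. Holds regardless of c. ✓
Committed: 310 − c ≥ 105 − 0, so c ≤ 310 − 105 = 205.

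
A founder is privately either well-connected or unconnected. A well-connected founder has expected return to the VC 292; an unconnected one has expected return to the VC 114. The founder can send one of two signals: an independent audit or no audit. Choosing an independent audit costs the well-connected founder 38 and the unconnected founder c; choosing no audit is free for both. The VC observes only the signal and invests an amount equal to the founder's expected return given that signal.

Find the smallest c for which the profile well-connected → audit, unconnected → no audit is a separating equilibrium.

Under separation: audit → well-connected (pays 292); no audit → unconnected (pays 114).
Well-connected: 292 − 38 = 254 ≥ 114 − 0 = 114. Holds regardless of c. ✓
Unconnected: 114 − 0 ≥ 292 − c, so c ≥ 292 − 114 = 178.

178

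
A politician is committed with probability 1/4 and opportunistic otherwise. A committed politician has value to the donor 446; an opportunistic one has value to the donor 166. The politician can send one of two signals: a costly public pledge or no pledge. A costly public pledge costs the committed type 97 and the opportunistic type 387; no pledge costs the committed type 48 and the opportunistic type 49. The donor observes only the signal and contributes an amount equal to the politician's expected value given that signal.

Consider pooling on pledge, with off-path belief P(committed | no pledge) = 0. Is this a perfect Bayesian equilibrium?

No

At the pooled signal (pledge) the donor holds the prior 1/4 and pays 1/4·446 + 3/4·166 = 236. Off-path (no pledge) belief 0 gives 0·446 + 1·166 = 166.
Committed: pledge gives 236 − 97 = 139; no pledge gives 166 − 48 = 118. Stays. ✓
Opportunistic: pledge gives 236 − 387 = -151; no pledge gives 166 − 49 = 117. Deviates. ✗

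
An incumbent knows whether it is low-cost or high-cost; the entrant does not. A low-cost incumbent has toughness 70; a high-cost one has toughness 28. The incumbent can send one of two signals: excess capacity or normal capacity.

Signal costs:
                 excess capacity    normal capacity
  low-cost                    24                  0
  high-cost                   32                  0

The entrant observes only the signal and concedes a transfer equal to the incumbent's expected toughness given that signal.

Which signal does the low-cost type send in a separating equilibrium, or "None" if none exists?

Try low-cost → excess capacity, high-cost → normal capacity:
  Under separation the entrant infers type exactly: excess capacity → low-cost (pays 70), normal capacity → high-cost (pays 28).
  Low-cost: excess capacity gives 70 − 24 = 46; normal capacity gives 28 − 0 = 28. No deviation. ✓
  High-cost: normal capacity gives 28 − 0 = 28; excess capacity gives 70 − 32 = 38. Would deviate. ✗
Try low-cost → normal capacity, high-cost → excess capacity:
  Under separation the entrant infers type exactly: normal capacity → low-cost (pays 70), excess capacity → high-cost (pays 28).
  Low-cost: normal capacity gives 70 − 0 = 70; excess capacity gives 28 − 24 = 4. No deviation. ✓
  High-cost: excess capacity gives 28 − 32 = -4; normal capacity gives 70 − 0 = 70. Would deviate. ✗
Neither assignment is incentive-compatible.

None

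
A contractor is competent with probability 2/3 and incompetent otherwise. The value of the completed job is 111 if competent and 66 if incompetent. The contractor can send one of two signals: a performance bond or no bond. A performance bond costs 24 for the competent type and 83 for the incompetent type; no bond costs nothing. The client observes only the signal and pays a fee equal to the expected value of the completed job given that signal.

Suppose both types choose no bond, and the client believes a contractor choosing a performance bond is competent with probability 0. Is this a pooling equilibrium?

At the pooled signal (no bond) the client holds the prior 2/3 and pays 2/3·111 + 1/3·66 = 96. Off-path (bond) belief 0 gives 0·111 + 1·66 = 66.
Competent: no bond gives 96 − 0 = 96; bond gives 66 − 24 = 42. Stays. ✓
Incompetent: no bond gives 96 − 0 = 96; bond gives 66 − 83 = -17. Stays. ✓

Yes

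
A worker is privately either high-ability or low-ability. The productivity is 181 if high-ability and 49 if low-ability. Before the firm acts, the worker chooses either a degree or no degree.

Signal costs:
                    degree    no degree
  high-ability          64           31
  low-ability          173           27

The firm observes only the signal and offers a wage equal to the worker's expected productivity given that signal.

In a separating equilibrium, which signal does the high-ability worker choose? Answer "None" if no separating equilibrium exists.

degree

Try high-ability → degree, low-ability → no degree:
  If types separate, degree earns payment 181 and no degree earns 49.
  High-ability: degree gives 181 − 64 = 117; no degree gives 49 − 31 = 18. No deviation. ✓
  Low-ability: no degree gives 49 − 27 = 22; degree gives 181 − 173 = 8. No deviation. ✓
Both hold — the high-ability type sends degree.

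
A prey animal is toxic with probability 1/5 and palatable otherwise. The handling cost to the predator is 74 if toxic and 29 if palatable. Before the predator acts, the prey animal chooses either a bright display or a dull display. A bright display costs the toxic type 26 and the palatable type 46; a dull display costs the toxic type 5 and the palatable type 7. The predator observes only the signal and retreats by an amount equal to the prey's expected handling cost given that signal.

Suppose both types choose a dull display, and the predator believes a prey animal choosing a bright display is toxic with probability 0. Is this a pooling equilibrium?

Yes

At the pooled signal (dull display) the predator holds the prior 1/5 and pays 1/5·74 + 4/5·29 = 38. Off-path (bright display) belief 0 gives 0·74 + 1·29 = 29.
Toxic: dull display gives 38 − 5 = 33; bright display gives 29 − 26 = 3. Stays. ✓
Palatable: dull display gives 38 − 7 = 31; bright display gives 29 − 46 = -17. Stays. ✓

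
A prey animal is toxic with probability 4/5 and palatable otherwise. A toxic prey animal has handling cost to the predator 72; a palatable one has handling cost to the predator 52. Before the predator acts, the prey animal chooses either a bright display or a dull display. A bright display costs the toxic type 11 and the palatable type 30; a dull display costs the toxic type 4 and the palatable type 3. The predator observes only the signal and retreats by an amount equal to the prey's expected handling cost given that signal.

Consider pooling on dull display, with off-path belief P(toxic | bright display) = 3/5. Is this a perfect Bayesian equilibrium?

On the equilibrium path (dull display) the predator holds the prior 4/5 and pays 4/5·72 + 1/5·52 = 68. Off-path (bright display) belief 3/5 gives 3/5·72 + 2/5·52 = 64.
Toxic: dull display gives 68 − 4 = 64; bright display gives 64 − 11 = 53. Stays. ✓
Palatable: dull display gives 68 − 3 = 65; bright display gives 64 − 30 = 34. Stays. ✓
Beliefs are Bayes-consistent on-path and both types best-respond.

Yes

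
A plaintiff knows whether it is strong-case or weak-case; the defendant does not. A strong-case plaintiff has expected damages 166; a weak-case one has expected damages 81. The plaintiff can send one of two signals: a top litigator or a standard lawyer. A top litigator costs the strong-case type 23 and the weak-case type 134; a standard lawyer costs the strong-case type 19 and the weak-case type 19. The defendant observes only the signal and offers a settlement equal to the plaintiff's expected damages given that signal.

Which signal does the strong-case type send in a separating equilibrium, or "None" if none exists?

top litigator

Try strong-case → top litigator, weak-case → standard lawyer:
  If types separate, top litigator earns payment 166 and standard lawyer earns 81.
  Strong-case: top litigator gives 166 − 23 = 143; standard lawyer gives 81 − 19 = 62. No deviation. ✓
  Weak-case: standard lawyer gives 81 − 19 = 62; top litigator gives 166 − 134 = 32. No deviation. ✓
Both hold — the strong-case type sends top litigator.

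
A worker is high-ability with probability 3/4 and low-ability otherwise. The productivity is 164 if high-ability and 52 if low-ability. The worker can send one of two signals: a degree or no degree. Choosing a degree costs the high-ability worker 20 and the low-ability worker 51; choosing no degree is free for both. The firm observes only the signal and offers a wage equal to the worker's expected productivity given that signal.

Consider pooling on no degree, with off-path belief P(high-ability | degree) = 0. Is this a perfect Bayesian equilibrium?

Yes

On the equilibrium path (no degree) the firm holds the prior 3/4 and pays 3/4·164 + 1/4·52 = 136. Off-path (degree) belief 0 gives 0·164 + 1·52 = 52.
High-ability: no degree gives 136 − 0 = 136; degree gives 52 − 20 = 32. Stays. ✓
Low-ability: no degree gives 136 − 0 = 136; degree gives 52 − 51 = 1. Stays. ✓
Beliefs are Bayes-consistent on-path and both types best-respond.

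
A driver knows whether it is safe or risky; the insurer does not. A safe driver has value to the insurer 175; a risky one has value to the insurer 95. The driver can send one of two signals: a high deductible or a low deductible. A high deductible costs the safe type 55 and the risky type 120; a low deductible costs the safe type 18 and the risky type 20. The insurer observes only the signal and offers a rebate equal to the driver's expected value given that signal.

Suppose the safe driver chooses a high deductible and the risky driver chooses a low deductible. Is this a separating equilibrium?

Under separation the insurer infers type exactly: high deductible → safe (pays 175), low deductible → risky (pays 95).
Safe: high deductible gives 175 − 55 = 120; low deductible gives 95 − 18 = 77. No deviation. ✓
Risky: low deductible gives 95 − 20 = 75; high deductible gives 175 − 120 = 55. No deviation. ✓
Neither type gains from mimicking the other.

Yes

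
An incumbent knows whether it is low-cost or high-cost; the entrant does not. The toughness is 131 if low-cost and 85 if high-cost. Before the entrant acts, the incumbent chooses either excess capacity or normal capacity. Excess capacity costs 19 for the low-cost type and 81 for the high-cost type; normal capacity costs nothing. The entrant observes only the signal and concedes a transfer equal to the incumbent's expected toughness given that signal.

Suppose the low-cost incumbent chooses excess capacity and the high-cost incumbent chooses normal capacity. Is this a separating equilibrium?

Yes

Under separation the entrant infers type exactly: excess capacity → low-cost (pays 131), normal capacity → high-cost (pays 85).
Low-cost: excess capacity gives 131 − 19 = 112; normal capacity gives 85 − 0 = 85. No deviation. ✓
High-cost: normal capacity gives 85 − 0 = 85; excess capacity gives 131 − 81 = 50. No deviation. ✓
Both incentive constraints hold.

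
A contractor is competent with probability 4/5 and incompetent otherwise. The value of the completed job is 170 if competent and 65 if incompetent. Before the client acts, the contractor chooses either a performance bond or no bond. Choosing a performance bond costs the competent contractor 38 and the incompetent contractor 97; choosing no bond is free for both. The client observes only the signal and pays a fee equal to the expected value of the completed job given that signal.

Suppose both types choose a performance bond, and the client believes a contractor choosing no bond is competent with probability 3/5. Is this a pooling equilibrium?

On the equilibrium path (bond) the client holds the prior 4/5 and pays 4/5·170 + 1/5·65 = 149. Off-path (no bond) belief 3/5 gives 3/5·170 + 2/5·65 = 128.
Competent: bond gives 149 − 38 = 111; no bond gives 128 − 0 = 128. Deviates. ✗
Incompetent: bond gives 149 − 97 = 52; no bond gives 128 − 0 = 128. Deviates. ✗

No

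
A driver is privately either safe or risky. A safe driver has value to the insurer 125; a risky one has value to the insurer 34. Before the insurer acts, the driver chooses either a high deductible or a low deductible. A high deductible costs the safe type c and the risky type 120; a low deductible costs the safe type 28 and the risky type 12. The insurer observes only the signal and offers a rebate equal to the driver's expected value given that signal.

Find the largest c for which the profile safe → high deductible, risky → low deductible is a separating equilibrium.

119

Under separation: high deductible → safe (pays 125); low deductible → risky (pays 34).
Risky: 34 − 12 = 22 ≥ 125 − 120 = 5. Holds regardless of c. ✓
Safe: 125 − c ≥ 34 − 28, so c ≤ 125 − 6 = 119.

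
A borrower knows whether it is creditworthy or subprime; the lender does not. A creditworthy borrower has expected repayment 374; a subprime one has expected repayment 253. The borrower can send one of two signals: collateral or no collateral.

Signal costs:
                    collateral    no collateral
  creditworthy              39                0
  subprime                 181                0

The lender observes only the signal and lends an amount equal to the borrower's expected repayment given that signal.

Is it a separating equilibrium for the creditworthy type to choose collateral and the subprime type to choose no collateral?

Yes

Under separation the lender infers type exactly: collateral → creditworthy (pays 374), no collateral → subprime (pays 253).
Creditworthy: collateral gives 374 − 39 = 335; no collateral gives 253 − 0 = 253. No deviation. ✓
Subprime: no collateral gives 253 − 0 = 253; collateral gives 374 − 181 = 193. No deviation. ✓
Both incentive constraints hold.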